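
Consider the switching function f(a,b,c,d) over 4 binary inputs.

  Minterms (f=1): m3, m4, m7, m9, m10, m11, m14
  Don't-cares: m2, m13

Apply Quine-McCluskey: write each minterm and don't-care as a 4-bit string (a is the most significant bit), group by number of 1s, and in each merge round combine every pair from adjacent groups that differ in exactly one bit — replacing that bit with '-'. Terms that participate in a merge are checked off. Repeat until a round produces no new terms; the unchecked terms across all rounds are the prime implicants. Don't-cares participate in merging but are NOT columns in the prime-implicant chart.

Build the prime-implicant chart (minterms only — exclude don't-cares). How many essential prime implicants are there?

3

Round 0: 0010✓ 0011✓ 0100 0111✓ 1001✓ 1010✓ 1011✓ 1101✓ 1110✓
Round 1: -010✓ -011✓ 0-11 001-✓ 1-01 1-10 10-1 101-✓
Round 2: -01-
PIs = {-01-, 0-11, 0100, 1-01, 1-10, 10-1}
Coverage chart:
  m3: -01-,0-11
  m4: 0100 ←essential
  m7: 0-11 ←essential
  m9: 1-01,10-1
  m10: -01-,1-10
  m11: -01-,10-1
  m14: 1-10 ←essential
Essential: 0-11, 0100, 1-10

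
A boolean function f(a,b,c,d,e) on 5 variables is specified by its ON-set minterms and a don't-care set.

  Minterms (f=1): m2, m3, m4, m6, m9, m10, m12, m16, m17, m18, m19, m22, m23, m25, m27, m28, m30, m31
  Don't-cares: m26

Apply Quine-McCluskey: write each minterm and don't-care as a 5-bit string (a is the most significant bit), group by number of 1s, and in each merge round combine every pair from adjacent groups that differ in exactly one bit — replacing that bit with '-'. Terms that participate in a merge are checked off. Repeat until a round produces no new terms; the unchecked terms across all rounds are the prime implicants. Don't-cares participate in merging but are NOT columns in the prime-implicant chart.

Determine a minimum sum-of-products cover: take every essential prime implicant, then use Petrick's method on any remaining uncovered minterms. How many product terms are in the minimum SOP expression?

size-2^0 implicants → 00010(✓)  00011(✓)  00100(✓)  00110(✓)  01001(✓)  01010(✓)  01100(✓)  10000(✓)  10001(✓)  10010(✓)  10011(✓)  10110(✓)  10111(✓)  11001(✓)  11010(✓)  11011(✓)  11100(✓)  11110(✓)  11111(✓)
size-2^1 implicants → -0010(✓)  -0011(✓)  -0110(✓)  -1001  -1010(✓)  -1100  0-010(✓)  0-100  00-10(✓)  0001-(✓)  001-0  1-001(✓)  1-010(✓)  1-011(✓)  1-110(✓)  1-111(✓)  10-10(✓)  10-11(✓)  100-0(✓)  100-1(✓)  1000-(✓)  1001-(✓)  1011-(✓)  11-10(✓)  11-11(✓)  110-1(✓)  1101-(✓)  111-0  1111-(✓)
size-2^2 implicants → --010  -0-10  -001-  1--10(✓)  1--11(✓)  1-0-1  1-01-(✓)  1-11-(✓)  10-1-(✓)  100--  11-1-(✓)
size-2^3 implicants → 1--1-
Unchecked terms (primes): --010, -0-10, -001-, -1001, -1100, 0-100, 001-0, 1--1-, 1-0-1, 100--, 111-0
Minterm coverage:
  m2 ⊆ --010,-0-10,-001-
  m3 ⊆ -001- [E]
  m4 ⊆ 0-100,001-0
  m6 ⊆ -0-10,001-0
  m9 ⊆ -1001 [E]
  m10 ⊆ --010 [E]
  m12 ⊆ -1100,0-100
  m16 ⊆ 100-- [E]
  m17 ⊆ 1-0-1,100--
  m18 ⊆ --010,-0-10,-001-,1--1-,100--
  m19 ⊆ -001-,1--1-,1-0-1,100--
  m22 ⊆ -0-10,1--1-
  m23 ⊆ 1--1- [E]
  m25 ⊆ -1001,1-0-1
  m27 ⊆ 1--1-,1-0-1
  m28 ⊆ -1100,111-0
  m30 ⊆ 1--1-,111-0
  m31 ⊆ 1--1- [E]
E = {--010, -001-, -1001, 1--1-, 100--}
Petrick residual → -1100, 001-0
Cover = c'de' + b'c'd + bc'd'e + bcd'e' + a'b'ce' + ad + ab'c'  |cover|=7

7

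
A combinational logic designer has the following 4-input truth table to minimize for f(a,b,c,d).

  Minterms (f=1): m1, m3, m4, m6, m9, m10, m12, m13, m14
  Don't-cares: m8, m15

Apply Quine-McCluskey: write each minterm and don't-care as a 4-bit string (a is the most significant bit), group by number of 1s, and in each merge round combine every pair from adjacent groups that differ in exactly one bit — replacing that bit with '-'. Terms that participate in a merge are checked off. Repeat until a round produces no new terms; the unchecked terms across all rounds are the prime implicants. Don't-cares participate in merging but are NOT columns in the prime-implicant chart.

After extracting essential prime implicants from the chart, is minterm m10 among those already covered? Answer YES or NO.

YES

[col 0] 0001*, 0011*, 0100*, 0110*, 1000*, 1001*, 1010*, 1100*, 1101*, 1110*, 1111*
[col 1] -001, -100*, -110*, 00-1, 01-0*, 1-00*, 1-01*, 1-10*, 10-0*, 100-*, 11-0*, 11-1*, 110-*, 111-*
[col 2] -1-0, 1--0, 1-0-, 11--
Prime implicants: -001, -1-0, 00-1, 1--0, 1-0-, 11--
PI chart (minterm → PIs covering it):
  1 | -001,00-1
  3 | 00-1  (sole → essential)
  4 | -1-0  (sole → essential)
  6 | -1-0  (sole → essential)
  9 | -001,1-0-
  10 | 1--0  (sole → essential)
  12 | -1-0,1--0,1-0-,11--
  13 | 1-0-,11--
  14 | -1-0,1--0,11--
Essential prime implicants: -1-0, 00-1, 1--0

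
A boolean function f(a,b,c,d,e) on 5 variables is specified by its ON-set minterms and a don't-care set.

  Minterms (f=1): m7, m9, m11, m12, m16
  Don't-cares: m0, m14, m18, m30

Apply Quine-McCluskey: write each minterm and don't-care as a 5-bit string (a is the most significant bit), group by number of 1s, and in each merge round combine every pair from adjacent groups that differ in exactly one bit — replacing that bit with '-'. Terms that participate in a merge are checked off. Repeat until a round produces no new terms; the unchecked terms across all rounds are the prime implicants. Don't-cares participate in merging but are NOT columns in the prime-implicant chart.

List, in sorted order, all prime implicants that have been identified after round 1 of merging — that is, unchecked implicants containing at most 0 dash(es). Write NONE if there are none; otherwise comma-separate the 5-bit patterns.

00111

Round 0: 00000✓ 00111 01001✓ 01011✓ 01100✓ 01110✓ 10000✓ 10010✓ 11110✓
Round 1: -0000 -1110 010-1 011-0 100-0
PIs = {-0000, -1110, 00111, 010-1, 011-0, 100-0}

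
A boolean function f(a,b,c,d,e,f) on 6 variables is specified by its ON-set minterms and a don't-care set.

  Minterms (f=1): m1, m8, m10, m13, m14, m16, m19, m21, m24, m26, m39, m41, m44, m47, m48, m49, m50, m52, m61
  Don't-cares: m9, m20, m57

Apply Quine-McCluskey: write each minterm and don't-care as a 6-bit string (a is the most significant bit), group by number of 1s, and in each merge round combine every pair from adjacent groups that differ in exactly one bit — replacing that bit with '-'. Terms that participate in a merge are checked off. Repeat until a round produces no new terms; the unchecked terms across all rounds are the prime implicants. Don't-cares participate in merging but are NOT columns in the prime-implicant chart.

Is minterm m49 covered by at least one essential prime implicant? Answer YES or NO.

[col 0] 000001*, 001000*, 001001*, 001010*, 001101*, 001110*, 010000*, 010011, 010100*, 010101*, 011000*, 011010*, 100111*, 101001*, 101100, 101111*, 110000*, 110001*, 110010*, 110100*, 111001*, 111101*
[col 1] -01001, -10000*, -10100*, 0-1000*, 0-1010*, 00-001, 001-01, 001-10, 0010-0*, 00100-, 01-000, 010-00*, 01010-, 0110-0*, 1-1001, 10-111, 11-001, 110-00*, 1100-0, 11000-, 111-01
[col 2] -10-00, 0-10-0
Prime implicants: -01001, -10-00, 0-10-0, 00-001, 001-01, 001-10, 00100-, 01-000, 010011, 01010-, 1-1001, 10-111, 101100, 11-001, 1100-0, 11000-, 111-01
PI chart (minterm → PIs covering it):
  1 | 00-001  (sole → essential)
  8 | 0-10-0,00100-
  10 | 0-10-0,001-10
  13 | 001-01  (sole → essential)
  14 | 001-10  (sole → essential)
  16 | -10-00,01-000
  19 | 010011  (sole → essential)
  21 | 01010-  (sole → essential)
  24 | 0-10-0,01-000
  26 | 0-10-0  (sole → essential)
  39 | 10-111  (sole → essential)
  41 | -01001,1-1001
  44 | 101100  (sole → essential)
  47 | 10-111  (sole → essential)
  48 | -10-00,1100-0,11000-
  49 | 11-001,11000-
  50 | 1100-0  (sole → essential)
  52 | -10-00  (sole → essential)
  61 | 111-01  (sole → essential)
Essential prime implicants: -10-00, 0-10-0, 00-001, 001-01, 001-10, 010011, 01010-, 10-111, 101100, 1100-0, 111-01

NO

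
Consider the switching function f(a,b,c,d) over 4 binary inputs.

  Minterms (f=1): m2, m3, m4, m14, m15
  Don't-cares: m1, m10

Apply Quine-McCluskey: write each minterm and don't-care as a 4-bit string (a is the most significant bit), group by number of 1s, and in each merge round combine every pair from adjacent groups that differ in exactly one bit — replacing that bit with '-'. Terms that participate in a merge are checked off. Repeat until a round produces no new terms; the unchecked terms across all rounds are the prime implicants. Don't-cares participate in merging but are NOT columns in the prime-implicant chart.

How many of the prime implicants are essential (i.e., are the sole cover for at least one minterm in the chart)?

size-2^0 implicants → 0001(✓)  0010(✓)  0011(✓)  0100  1010(✓)  1110(✓)  1111(✓)
size-2^1 implicants → -010  00-1  001-  1-10  111-
Unchecked terms (primes): -010, 00-1, 001-, 0100, 1-10, 111-
Minterm coverage:
  m2 ⊆ -010,001-
  m3 ⊆ 00-1,001-
  m4 ⊆ 0100 [E]
  m14 ⊆ 1-10,111-
  m15 ⊆ 111- [E]
E = {0100, 111-}

2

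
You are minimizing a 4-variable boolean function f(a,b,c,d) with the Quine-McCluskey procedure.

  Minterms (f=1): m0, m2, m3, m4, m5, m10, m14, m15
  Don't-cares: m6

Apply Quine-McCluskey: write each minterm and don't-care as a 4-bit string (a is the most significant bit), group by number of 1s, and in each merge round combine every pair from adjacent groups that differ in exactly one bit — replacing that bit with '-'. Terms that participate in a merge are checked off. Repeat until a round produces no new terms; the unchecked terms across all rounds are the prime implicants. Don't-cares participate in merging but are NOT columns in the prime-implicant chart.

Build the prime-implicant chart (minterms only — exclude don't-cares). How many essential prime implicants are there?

5

Round 0: 0000✓ 0010✓ 0011✓ 0100✓ 0101✓ 0110✓ 1010✓ 1110✓ 1111✓
Round 1: -010✓ -110✓ 0-00✓ 0-10✓ 00-0✓ 001- 01-0✓ 010- 1-10✓ 111-
Round 2: --10 0--0
PIs = {--10, 0--0, 001-, 010-, 111-}
Coverage chart:
  m0: 0--0 ←essential
  m2: --10,0--0,001-
  m3: 001- ←essential
  m4: 0--0,010-
  m5: 010- ←essential
  m10: --10 ←essential
  m14: --10,111-
  m15: 111- ←essential
Essential: --10, 0--0, 001-, 010-, 111-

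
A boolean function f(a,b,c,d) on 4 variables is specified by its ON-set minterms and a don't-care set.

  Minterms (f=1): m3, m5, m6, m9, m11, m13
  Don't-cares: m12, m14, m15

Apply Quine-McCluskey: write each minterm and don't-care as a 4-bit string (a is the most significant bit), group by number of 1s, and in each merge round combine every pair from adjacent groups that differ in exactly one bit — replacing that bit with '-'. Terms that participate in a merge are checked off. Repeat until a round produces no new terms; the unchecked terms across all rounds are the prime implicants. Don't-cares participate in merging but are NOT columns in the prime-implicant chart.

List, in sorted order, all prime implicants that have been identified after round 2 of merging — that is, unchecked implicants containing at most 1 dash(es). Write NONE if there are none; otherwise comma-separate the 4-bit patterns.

-011, -101, -110

Round 0: 0011✓ 0101✓ 0110✓ 1001✓ 1011✓ 1100✓ 1101✓ 1110✓ 1111✓
Round 1: -011 -101 -110 1-01✓ 1-11✓ 10-1✓ 11-0✓ 11-1✓ 110-✓ 111-✓
Round 2: 1--1 11--
PIs = {-011, -101, -110, 1--1, 11--}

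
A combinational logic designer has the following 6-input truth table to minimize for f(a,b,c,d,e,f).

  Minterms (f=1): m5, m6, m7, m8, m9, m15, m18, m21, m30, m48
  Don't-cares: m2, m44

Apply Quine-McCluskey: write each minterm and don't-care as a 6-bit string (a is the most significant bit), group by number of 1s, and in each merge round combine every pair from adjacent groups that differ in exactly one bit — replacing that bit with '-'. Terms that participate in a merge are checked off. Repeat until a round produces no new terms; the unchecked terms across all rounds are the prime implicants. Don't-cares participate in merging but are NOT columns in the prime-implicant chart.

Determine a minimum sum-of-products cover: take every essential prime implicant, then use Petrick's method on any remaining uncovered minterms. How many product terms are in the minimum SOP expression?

7

[col 0] 000010*, 000101*, 000110*, 000111*, 001000*, 001001*, 001111*, 010010*, 010101*, 011110, 101100, 110000
[col 1] 0-0010, 0-0101, 00-111, 000-10, 0001-1, 00011-, 00100-
Prime implicants: 0-0010, 0-0101, 00-111, 000-10, 0001-1, 00011-, 00100-, 011110, 101100, 110000
PI chart (minterm → PIs covering it):
  5 | 0-0101,0001-1
  6 | 000-10,00011-
  7 | 00-111,0001-1,00011-
  8 | 00100-  (sole → essential)
  9 | 00100-  (sole → essential)
  15 | 00-111  (sole → essential)
  18 | 0-0010  (sole → essential)
  21 | 0-0101  (sole → essential)
  30 | 011110  (sole → essential)
  48 | 110000  (sole → essential)
Essential prime implicants: 0-0010, 0-0101, 00-111, 00100-, 011110, 110000
Petrick residual → 000-10
Minimum SOP uses 7 PIs: a'c'd'ef' + a'c'de'f + a'b'def + a'b'c'ef' + a'b'cd'e' + a'bcdef' + abc'd'e'f'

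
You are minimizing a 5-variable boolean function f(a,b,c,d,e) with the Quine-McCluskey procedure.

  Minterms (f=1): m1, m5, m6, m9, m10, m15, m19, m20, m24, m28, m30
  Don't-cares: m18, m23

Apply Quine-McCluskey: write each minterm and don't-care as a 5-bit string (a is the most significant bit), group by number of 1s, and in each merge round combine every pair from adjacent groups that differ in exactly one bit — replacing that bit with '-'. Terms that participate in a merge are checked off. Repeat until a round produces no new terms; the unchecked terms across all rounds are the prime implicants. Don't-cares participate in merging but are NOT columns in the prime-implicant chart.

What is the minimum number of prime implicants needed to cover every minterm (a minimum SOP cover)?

size-2^0 implicants → 00001(✓)  00101(✓)  00110  01001(✓)  01010  01111  10010(✓)  10011(✓)  10100(✓)  10111(✓)  11000(✓)  11100(✓)  11110(✓)
size-2^1 implicants → 0-001  00-01  1-100  10-11  1001-  11-00  111-0
Unchecked terms (primes): 0-001, 00-01, 00110, 01010, 01111, 1-100, 10-11, 1001-, 11-00, 111-0
Minterm coverage:
  m1 ⊆ 0-001,00-01
  m5 ⊆ 00-01 [E]
  m6 ⊆ 00110 [E]
  m9 ⊆ 0-001 [E]
  m10 ⊆ 01010 [E]
  m15 ⊆ 01111 [E]
  m19 ⊆ 10-11,1001-
  m20 ⊆ 1-100 [E]
  m24 ⊆ 11-00 [E]
  m28 ⊆ 1-100,11-00,111-0
  m30 ⊆ 111-0 [E]
E = {0-001, 00-01, 00110, 01010, 01111, 1-100, 11-00, 111-0}
Petrick residual → 10-11
Cover = a'c'd'e + a'b'd'e + a'b'cde' + a'bc'de' + a'bcde + acd'e' + ab'de + abd'e' + abce'  |cover|=9

9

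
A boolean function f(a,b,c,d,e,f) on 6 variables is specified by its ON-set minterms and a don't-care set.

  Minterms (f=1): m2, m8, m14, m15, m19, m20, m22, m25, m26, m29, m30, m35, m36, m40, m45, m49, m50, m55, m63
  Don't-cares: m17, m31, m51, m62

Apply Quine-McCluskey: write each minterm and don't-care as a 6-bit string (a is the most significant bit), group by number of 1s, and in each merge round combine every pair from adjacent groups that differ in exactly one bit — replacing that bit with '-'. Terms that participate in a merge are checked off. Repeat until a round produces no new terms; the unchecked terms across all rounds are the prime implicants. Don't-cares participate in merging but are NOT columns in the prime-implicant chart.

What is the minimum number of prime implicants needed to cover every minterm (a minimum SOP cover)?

12

size-2^0 implicants → 000010  001000(✓)  001110(✓)  001111(✓)  010001(✓)  010011(✓)  010100(✓)  010110(✓)  011001(✓)  011010(✓)  011101(✓)  011110(✓)  011111(✓)  100011(✓)  100100  101000(✓)  101101  110001(✓)  110010(✓)  110011(✓)  110111(✓)  111110(✓)  111111(✓)
size-2^1 implicants → -01000  -10001(✓)  -10011(✓)  -11110(✓)  -11111(✓)  0-1110(✓)  0-1111(✓)  00111-(✓)  01-001  01-110  0100-1(✓)  0101-0  011-01  011-10  0111-1  01111-(✓)  1-0011  11-111  110-11  1100-1(✓)  11001-  11111-(✓)
size-2^2 implicants → -100-1  -1111-  0-111-
Unchecked terms (primes): -01000, -100-1, -1111-, 0-111-, 000010, 01-001, 01-110, 0101-0, 011-01, 011-10, 0111-1, 1-0011, 100100, 101101, 11-111, 110-11, 11001-
Minterm coverage:
  m2 ⊆ 000010 [E]
  m8 ⊆ -01000 [E]
  m14 ⊆ 0-111- [E]
  m15 ⊆ 0-111- [E]
  m19 ⊆ -100-1 [E]
  m20 ⊆ 0101-0 [E]
  m22 ⊆ 01-110,0101-0
  m25 ⊆ 01-001,011-01
  m26 ⊆ 011-10 [E]
  m29 ⊆ 011-01,0111-1
  m30 ⊆ -1111-,0-111-,01-110,011-10
  m35 ⊆ 1-0011 [E]
  m36 ⊆ 100100 [E]
  m40 ⊆ -01000 [E]
  m45 ⊆ 101101 [E]
  m49 ⊆ -100-1 [E]
  m50 ⊆ 11001- [E]
  m55 ⊆ 11-111,110-11
  m63 ⊆ -1111-,11-111
E = {-01000, -100-1, 0-111-, 000010, 0101-0, 011-10, 1-0011, 100100, 101101, 11001-}
Petrick residual → 011-01, 11-111
Cover = b'cd'e'f' + bc'd'f + a'cde + a'b'c'd'ef' + a'bc'df' + a'bce'f + a'bcef' + ac'd'ef + ab'c'de'f' + ab'cde'f + abdef + abc'd'e  |cover|=12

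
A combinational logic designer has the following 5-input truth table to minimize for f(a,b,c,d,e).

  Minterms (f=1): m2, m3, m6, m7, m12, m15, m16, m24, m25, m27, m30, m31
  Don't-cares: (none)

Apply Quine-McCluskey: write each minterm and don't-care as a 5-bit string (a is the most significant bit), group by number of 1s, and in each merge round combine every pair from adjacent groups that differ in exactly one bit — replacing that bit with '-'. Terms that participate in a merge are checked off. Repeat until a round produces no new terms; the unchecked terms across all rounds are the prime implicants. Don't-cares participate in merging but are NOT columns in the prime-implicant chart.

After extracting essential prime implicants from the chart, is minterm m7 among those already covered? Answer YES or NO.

size-2^0 implicants → 00010(✓)  00011(✓)  00110(✓)  00111(✓)  01100  01111(✓)  10000(✓)  11000(✓)  11001(✓)  11011(✓)  11110(✓)  11111(✓)
size-2^1 implicants → -1111  0-111  00-10(✓)  00-11(✓)  0001-(✓)  0011-(✓)  1-000  11-11  110-1  1100-  1111-
size-2^2 implicants → 00-1-
Unchecked terms (primes): -1111, 0-111, 00-1-, 01100, 1-000, 11-11, 110-1, 1100-, 1111-
Minterm coverage:
  m2 ⊆ 00-1- [E]
  m3 ⊆ 00-1- [E]
  m6 ⊆ 00-1- [E]
  m7 ⊆ 0-111,00-1-
  m12 ⊆ 01100 [E]
  m15 ⊆ -1111,0-111
  m16 ⊆ 1-000 [E]
  m24 ⊆ 1-000,1100-
  m25 ⊆ 110-1,1100-
  m27 ⊆ 11-11,110-1
  m30 ⊆ 1111- [E]
  m31 ⊆ -1111,11-11,1111-
E = {00-1-, 01100, 1-000, 1111-}

YES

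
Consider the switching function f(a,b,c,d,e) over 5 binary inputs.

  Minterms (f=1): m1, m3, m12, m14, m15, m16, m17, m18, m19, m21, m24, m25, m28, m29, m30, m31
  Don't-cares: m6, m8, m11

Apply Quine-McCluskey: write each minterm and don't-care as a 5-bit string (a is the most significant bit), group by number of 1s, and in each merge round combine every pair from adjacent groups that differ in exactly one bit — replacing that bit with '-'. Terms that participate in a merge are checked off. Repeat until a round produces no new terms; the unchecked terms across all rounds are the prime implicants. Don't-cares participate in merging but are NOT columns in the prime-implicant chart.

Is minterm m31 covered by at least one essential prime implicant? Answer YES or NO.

NO

[col 0] 00001*, 00011*, 00110*, 01000*, 01011*, 01100*, 01110*, 01111*, 10000*, 10001*, 10010*, 10011*, 10101*, 11000*, 11001*, 11100*, 11101*, 11110*, 11111*
[col 1] -0001*, -0011*, -1000*, -1100*, -1110*, -1111*, 0-011, 0-110, 000-1*, 01-00*, 01-11, 011-0*, 0111-*, 1-000*, 1-001*, 1-101*, 10-01*, 100-0*, 100-1*, 1000-*, 1001-*, 11-00*, 11-01*, 1100-*, 111-0*, 111-1*, 1110-*, 1111-*
[col 2] -00-1, -1-00, -11-0, -111-, 1--01, 1-00-, 100--, 11-0-, 111--
Prime implicants: -00-1, -1-00, -11-0, -111-, 0-011, 0-110, 01-11, 1--01, 1-00-, 100--, 11-0-, 111--
PI chart (minterm → PIs covering it):
  1 | -00-1  (sole → essential)
  3 | -00-1,0-011
  12 | -1-00,-11-0
  14 | -11-0,-111-,0-110
  15 | -111-,01-11
  16 | 1-00-,100--
  17 | -00-1,1--01,1-00-,100--
  18 | 100--  (sole → essential)
  19 | -00-1,100--
  21 | 1--01  (sole → essential)
  24 | -1-00,1-00-,11-0-
  25 | 1--01,1-00-,11-0-
  28 | -1-00,-11-0,11-0-,111--
  29 | 1--01,11-0-,111--
  30 | -11-0,-111-,111--
  31 | -111-,111--
Essential prime implicants: -00-1, 1--01, 100--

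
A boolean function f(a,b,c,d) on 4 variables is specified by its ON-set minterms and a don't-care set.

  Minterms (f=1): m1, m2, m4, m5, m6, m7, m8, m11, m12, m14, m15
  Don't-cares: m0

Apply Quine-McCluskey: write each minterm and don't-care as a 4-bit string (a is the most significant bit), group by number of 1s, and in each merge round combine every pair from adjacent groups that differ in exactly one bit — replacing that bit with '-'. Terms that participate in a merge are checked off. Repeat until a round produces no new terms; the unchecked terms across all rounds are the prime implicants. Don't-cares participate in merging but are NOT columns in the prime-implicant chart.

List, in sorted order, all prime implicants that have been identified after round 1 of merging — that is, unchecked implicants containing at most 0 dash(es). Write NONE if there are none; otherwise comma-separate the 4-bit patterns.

[col 0] 0000*, 0001*, 0010*, 0100*, 0101*, 0110*, 0111*, 1000*, 1011*, 1100*, 1110*, 1111*
[col 1] -000*, -100*, -110*, -111*, 0-00*, 0-01*, 0-10*, 00-0*, 000-*, 01-0*, 01-1*, 010-*, 011-*, 1-00*, 1-11, 11-0*, 111-*
[col 2] --00, -1-0, -11-, 0--0, 0-0-, 01--
Prime implicants: --00, -1-0, -11-, 0--0, 0-0-, 01--, 1-11

NONE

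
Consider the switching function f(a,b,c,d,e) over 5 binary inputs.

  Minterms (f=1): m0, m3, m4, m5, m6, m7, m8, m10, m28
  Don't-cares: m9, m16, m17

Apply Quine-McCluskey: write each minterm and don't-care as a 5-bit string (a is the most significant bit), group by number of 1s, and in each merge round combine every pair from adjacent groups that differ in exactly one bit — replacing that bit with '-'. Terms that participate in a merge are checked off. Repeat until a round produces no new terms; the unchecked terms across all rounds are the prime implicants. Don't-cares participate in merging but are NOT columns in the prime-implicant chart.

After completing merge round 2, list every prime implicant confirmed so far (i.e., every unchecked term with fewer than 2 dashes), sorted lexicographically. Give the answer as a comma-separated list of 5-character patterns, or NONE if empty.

[col 0] 00000*, 00011*, 00100*, 00101*, 00110*, 00111*, 01000*, 01001*, 01010*, 10000*, 10001*, 11100
[col 1] -0000, 0-000, 00-00, 00-11, 001-0*, 001-1*, 0010-*, 0011-*, 010-0, 0100-, 1000-
[col 2] 001--
Prime implicants: -0000, 0-000, 00-00, 00-11, 001--, 010-0, 0100-, 1000-, 11100

-0000, 0-000, 00-00, 00-11, 010-0, 0100-, 1000-, 11100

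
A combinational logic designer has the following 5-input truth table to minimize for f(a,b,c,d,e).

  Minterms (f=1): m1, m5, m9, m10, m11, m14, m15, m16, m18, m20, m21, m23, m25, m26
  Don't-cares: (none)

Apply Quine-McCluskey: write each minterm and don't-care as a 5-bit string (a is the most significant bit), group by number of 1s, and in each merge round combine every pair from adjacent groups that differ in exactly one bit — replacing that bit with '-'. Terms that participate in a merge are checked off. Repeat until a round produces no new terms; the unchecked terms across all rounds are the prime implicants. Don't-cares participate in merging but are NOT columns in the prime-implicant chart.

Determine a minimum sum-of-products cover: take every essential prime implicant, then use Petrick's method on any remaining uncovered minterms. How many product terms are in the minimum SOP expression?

6

Round 0: 00001✓ 00101✓ 01001✓ 01010✓ 01011✓ 01110✓ 01111✓ 10000✓ 10010✓ 10100✓ 10101✓ 10111✓ 11001✓ 11010✓
Round 1: -0101 -1001 -1010 0-001 00-01 01-10✓ 01-11✓ 010-1 0101-✓ 0111-✓ 1-010 10-00 100-0 101-1 1010-
Round 2: 01-1-
PIs = {-0101, -1001, -1010, 0-001, 00-01, 01-1-, 010-1, 1-010, 10-00, 100-0, 101-1, 1010-}
Coverage chart:
  m1: 0-001,00-01
  m5: -0101,00-01
  m9: -1001,0-001,010-1
  m10: -1010,01-1-
  m11: 01-1-,010-1
  m14: 01-1- ←essential
  m15: 01-1- ←essential
  m16: 10-00,100-0
  m18: 1-010,100-0
  m20: 10-00,1010-
  m21: -0101,101-1,1010-
  m23: 101-1 ←essential
  m25: -1001 ←essential
  m26: -1010,1-010
Essential: -1001, 01-1-, 101-1
Petrick residual → 00-01, 1-010, 10-00
Min cover (6 terms): bc'd'e + a'b'd'e + a'bd + ac'de' + ab'd'e' + ab'ce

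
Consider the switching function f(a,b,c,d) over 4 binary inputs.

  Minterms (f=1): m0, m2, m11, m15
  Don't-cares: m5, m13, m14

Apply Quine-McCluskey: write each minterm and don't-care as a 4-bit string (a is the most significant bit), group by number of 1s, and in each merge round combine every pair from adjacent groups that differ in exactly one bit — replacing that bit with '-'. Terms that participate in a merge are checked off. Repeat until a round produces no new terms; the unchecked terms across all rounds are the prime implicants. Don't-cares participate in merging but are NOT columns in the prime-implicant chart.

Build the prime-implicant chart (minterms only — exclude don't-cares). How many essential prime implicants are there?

2

size-2^0 implicants → 0000(✓)  0010(✓)  0101(✓)  1011(✓)  1101(✓)  1110(✓)  1111(✓)
size-2^1 implicants → -101  00-0  1-11  11-1  111-
Unchecked terms (primes): -101, 00-0, 1-11, 11-1, 111-
Minterm coverage:
  m0 ⊆ 00-0 [E]
  m2 ⊆ 00-0 [E]
  m11 ⊆ 1-11 [E]
  m15 ⊆ 1-11,11-1,111-
E = {00-0, 1-11}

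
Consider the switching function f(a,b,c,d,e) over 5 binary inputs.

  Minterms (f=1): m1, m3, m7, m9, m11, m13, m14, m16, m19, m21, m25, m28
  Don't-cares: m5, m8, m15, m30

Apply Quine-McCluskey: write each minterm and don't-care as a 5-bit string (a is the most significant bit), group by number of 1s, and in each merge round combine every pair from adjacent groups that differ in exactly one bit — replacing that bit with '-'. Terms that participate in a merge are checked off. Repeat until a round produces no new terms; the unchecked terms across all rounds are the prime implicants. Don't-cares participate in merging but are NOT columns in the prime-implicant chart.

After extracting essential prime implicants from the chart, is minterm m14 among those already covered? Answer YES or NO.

[col 0] 00001*, 00011*, 00101*, 00111*, 01000*, 01001*, 01011*, 01101*, 01110*, 01111*, 10000, 10011*, 10101*, 11001*, 11100*, 11110*
[col 1] -0011, -0101, -1001, -1110, 0-001*, 0-011*, 0-101*, 0-111*, 00-01*, 00-11*, 000-1*, 001-1*, 01-01*, 01-11*, 010-1*, 0100-, 011-1*, 0111-, 111-0
[col 2] 0--01*, 0--11*, 0-0-1*, 0-1-1*, 00--1*, 01--1*
[col 3] 0---1
Prime implicants: -0011, -0101, -1001, -1110, 0---1, 0100-, 0111-, 10000, 111-0
PI chart (minterm → PIs covering it):
  1 | 0---1  (sole → essential)
  3 | -0011,0---1
  7 | 0---1  (sole → essential)
  9 | -1001,0---1,0100-
  11 | 0---1  (sole → essential)
  13 | 0---1  (sole → essential)
  14 | -1110,0111-
  16 | 10000  (sole → essential)
  19 | -0011  (sole → essential)
  21 | -0101  (sole → essential)
  25 | -1001  (sole → essential)
  28 | 111-0  (sole → essential)
Essential prime implicants: -0011, -0101, -1001, 0---1, 10000, 111-0

NO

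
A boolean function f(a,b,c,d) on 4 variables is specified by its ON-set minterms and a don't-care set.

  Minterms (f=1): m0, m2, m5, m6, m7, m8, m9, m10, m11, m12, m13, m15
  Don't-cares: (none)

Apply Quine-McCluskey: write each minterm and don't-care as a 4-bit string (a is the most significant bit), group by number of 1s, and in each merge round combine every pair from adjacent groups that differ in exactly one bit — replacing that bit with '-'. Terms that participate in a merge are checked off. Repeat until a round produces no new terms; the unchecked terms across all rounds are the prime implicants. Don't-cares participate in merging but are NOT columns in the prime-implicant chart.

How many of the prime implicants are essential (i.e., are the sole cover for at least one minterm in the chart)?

size-2^0 implicants → 0000(✓)  0010(✓)  0101(✓)  0110(✓)  0111(✓)  1000(✓)  1001(✓)  1010(✓)  1011(✓)  1100(✓)  1101(✓)  1111(✓)
size-2^1 implicants → -000(✓)  -010(✓)  -101(✓)  -111(✓)  0-10  00-0(✓)  01-1(✓)  011-  1-00(✓)  1-01(✓)  1-11(✓)  10-0(✓)  10-1(✓)  100-(✓)  101-(✓)  11-1(✓)  110-(✓)
size-2^2 implicants → -0-0  -1-1  1--1  1-0-  10--
Unchecked terms (primes): -0-0, -1-1, 0-10, 011-, 1--1, 1-0-, 10--
Minterm coverage:
  m0 ⊆ -0-0 [E]
  m2 ⊆ -0-0,0-10
  m5 ⊆ -1-1 [E]
  m6 ⊆ 0-10,011-
  m7 ⊆ -1-1,011-
  m8 ⊆ -0-0,1-0-,10--
  m9 ⊆ 1--1,1-0-,10--
  m10 ⊆ -0-0,10--
  m11 ⊆ 1--1,10--
  m12 ⊆ 1-0- [E]
  m13 ⊆ -1-1,1--1,1-0-
  m15 ⊆ -1-1,1--1
E = {-0-0, -1-1, 1-0-}

3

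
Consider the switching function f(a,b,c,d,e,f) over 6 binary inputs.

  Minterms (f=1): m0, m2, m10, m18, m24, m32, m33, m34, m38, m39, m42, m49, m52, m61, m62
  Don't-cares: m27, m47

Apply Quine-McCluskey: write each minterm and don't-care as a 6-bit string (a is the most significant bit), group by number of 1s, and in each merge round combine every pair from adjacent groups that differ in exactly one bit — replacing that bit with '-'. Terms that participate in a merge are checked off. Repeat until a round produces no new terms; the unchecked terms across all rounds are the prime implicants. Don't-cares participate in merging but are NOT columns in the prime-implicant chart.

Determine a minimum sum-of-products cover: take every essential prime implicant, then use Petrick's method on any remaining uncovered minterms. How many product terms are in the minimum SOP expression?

Round 0: 000000✓ 000010✓ 001010✓ 010010✓ 011000 011011 100000✓ 100001✓ 100010✓ 100110✓ 100111✓ 101010✓ 101111✓ 110001✓ 110100 111101 111110
Round 1: -00000✓ -00010✓ -01010✓ 0-0010 00-010✓ 0000-0✓ 1-0001 10-010✓ 10-111 100-10 1000-0✓ 10000- 10011-
Round 2: -0-010 -000-0
PIs = {-0-010, -000-0, 0-0010, 011000, 011011, 1-0001, 10-111, 100-10, 10000-, 10011-, 110100, 111101, 111110}
Coverage chart:
  m0: -000-0 ←essential
  m2: -0-010,-000-0,0-0010
  m10: -0-010 ←essential
  m18: 0-0010 ←essential
  m24: 011000 ←essential
  m32: -000-0,10000-
  m33: 1-0001,10000-
  m34: -0-010,-000-0,100-10
  m38: 100-10,10011-
  m39: 10-111,10011-
  m42: -0-010 ←essential
  m49: 1-0001 ←essential
  m52: 110100 ←essential
  m61: 111101 ←essential
  m62: 111110 ←essential
Essential: -0-010, -000-0, 0-0010, 011000, 1-0001, 110100, 111101, 111110
Petrick residual → 10011-
Min cover (9 terms): b'd'ef' + b'c'd'f' + a'c'd'ef' + a'bcd'e'f' + ac'd'e'f + ab'c'de + abc'de'f' + abcde'f + abcdef'

9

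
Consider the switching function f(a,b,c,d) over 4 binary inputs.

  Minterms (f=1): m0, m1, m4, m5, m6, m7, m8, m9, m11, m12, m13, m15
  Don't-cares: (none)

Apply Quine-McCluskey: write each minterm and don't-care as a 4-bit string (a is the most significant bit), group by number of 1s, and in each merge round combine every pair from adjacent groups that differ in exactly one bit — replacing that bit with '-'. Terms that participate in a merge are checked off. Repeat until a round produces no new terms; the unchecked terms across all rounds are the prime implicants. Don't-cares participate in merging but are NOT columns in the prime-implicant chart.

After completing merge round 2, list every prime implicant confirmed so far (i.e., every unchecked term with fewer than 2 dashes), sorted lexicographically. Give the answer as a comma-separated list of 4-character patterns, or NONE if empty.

NONE

size-2^0 implicants → 0000(✓)  0001(✓)  0100(✓)  0101(✓)  0110(✓)  0111(✓)  1000(✓)  1001(✓)  1011(✓)  1100(✓)  1101(✓)  1111(✓)
size-2^1 implicants → -000(✓)  -001(✓)  -100(✓)  -101(✓)  -111(✓)  0-00(✓)  0-01(✓)  000-(✓)  01-0(✓)  01-1(✓)  010-(✓)  011-(✓)  1-00(✓)  1-01(✓)  1-11(✓)  10-1(✓)  100-(✓)  11-1(✓)  110-(✓)
size-2^2 implicants → --00(✓)  --01(✓)  -00-(✓)  -1-1  -10-(✓)  0-0-(✓)  01--  1--1  1-0-(✓)
size-2^3 implicants → --0-
Unchecked terms (primes): --0-, -1-1, 01--, 1--1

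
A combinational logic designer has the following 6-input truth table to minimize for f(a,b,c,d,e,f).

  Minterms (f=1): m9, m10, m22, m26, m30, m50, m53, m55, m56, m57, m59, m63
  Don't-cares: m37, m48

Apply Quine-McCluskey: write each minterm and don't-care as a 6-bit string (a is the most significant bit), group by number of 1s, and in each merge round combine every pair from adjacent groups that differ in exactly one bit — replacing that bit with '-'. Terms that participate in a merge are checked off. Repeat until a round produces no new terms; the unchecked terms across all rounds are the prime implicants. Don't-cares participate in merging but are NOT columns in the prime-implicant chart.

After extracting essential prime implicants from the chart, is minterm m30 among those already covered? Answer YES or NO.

Round 0: 001001 001010✓ 010110✓ 011010✓ 011110✓ 100101✓ 110000✓ 110010✓ 110101✓ 110111✓ 111000✓ 111001✓ 111011✓ 111111✓
Round 1: 0-1010 01-110 011-10 1-0101 11-000 11-111 1100-0 1101-1 111-11 1110-1 11100-
PIs = {0-1010, 001001, 01-110, 011-10, 1-0101, 11-000, 11-111, 1100-0, 1101-1, 111-11, 1110-1, 11100-}
Coverage chart:
  m9: 001001 ←essential
  m10: 0-1010 ←essential
  m22: 01-110 ←essential
  m26: 0-1010,011-10
  m30: 01-110,011-10
  m50: 1100-0 ←essential
  m53: 1-0101,1101-1
  m55: 11-111,1101-1
  m56: 11-000,11100-
  m57: 1110-1,11100-
  m59: 111-11,1110-1
  m63: 11-111,111-11
Essential: 0-1010, 001001, 01-110, 1100-0

YES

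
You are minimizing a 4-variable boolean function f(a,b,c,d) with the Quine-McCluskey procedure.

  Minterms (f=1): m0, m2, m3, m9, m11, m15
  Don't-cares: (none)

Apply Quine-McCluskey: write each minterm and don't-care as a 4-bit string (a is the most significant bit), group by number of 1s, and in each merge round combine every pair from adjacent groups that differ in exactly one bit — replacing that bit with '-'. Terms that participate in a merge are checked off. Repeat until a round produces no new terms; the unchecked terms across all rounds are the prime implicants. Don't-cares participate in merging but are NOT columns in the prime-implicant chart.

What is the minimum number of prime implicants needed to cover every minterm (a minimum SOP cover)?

Round 0: 0000✓ 0010✓ 0011✓ 1001✓ 1011✓ 1111✓
Round 1: -011 00-0 001- 1-11 10-1
PIs = {-011, 00-0, 001-, 1-11, 10-1}
Coverage chart:
  m0: 00-0 ←essential
  m2: 00-0,001-
  m3: -011,001-
  m9: 10-1 ←essential
  m11: -011,1-11,10-1
  m15: 1-11 ←essential
Essential: 00-0, 1-11, 10-1
Petrick residual → -011
Min cover (4 terms): b'cd + a'b'd' + acd + ab'd

4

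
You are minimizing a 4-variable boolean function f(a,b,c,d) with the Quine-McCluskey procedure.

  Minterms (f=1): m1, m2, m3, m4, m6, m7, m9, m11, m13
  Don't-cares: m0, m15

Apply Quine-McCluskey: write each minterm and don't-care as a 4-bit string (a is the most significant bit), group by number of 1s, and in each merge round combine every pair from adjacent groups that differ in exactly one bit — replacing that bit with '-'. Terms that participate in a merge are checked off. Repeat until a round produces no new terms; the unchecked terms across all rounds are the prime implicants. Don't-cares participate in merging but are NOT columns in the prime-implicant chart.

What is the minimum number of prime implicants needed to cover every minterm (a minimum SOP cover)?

size-2^0 implicants → 0000(✓)  0001(✓)  0010(✓)  0011(✓)  0100(✓)  0110(✓)  0111(✓)  1001(✓)  1011(✓)  1101(✓)  1111(✓)
size-2^1 implicants → -001(✓)  -011(✓)  -111(✓)  0-00(✓)  0-10(✓)  0-11(✓)  00-0(✓)  00-1(✓)  000-(✓)  001-(✓)  01-0(✓)  011-(✓)  1-01(✓)  1-11(✓)  10-1(✓)  11-1(✓)
size-2^2 implicants → --11  -0-1  0--0  0-1-  00--  1--1
Unchecked terms (primes): --11, -0-1, 0--0, 0-1-, 00--, 1--1
Minterm coverage:
  m1 ⊆ -0-1,00--
  m2 ⊆ 0--0,0-1-,00--
  m3 ⊆ --11,-0-1,0-1-,00--
  m4 ⊆ 0--0 [E]
  m6 ⊆ 0--0,0-1-
  m7 ⊆ --11,0-1-
  m9 ⊆ -0-1,1--1
  m11 ⊆ --11,-0-1,1--1
  m13 ⊆ 1--1 [E]
E = {0--0, 1--1}
Petrick residual → --11, -0-1
Cover = cd + b'd + a'd' + ad  |cover|=4

4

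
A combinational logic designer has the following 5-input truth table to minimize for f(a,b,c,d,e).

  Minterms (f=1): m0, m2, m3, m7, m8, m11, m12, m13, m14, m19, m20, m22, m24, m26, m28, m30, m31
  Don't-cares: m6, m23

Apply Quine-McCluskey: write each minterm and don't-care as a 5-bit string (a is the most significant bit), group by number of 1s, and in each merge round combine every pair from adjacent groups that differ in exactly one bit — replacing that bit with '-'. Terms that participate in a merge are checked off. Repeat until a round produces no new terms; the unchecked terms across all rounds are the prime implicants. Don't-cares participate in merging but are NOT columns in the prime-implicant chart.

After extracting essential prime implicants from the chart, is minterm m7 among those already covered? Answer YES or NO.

Round 0: 00000✓ 00010✓ 00011✓ 00110✓ 00111✓ 01000✓ 01011✓ 01100✓ 01101✓ 01110✓ 10011✓ 10100✓ 10110✓ 10111✓ 11000✓ 11010✓ 11100✓ 11110✓ 11111✓
Round 1: -0011✓ -0110✓ -0111✓ -1000✓ -1100✓ -1110✓ 0-000 0-011 0-110✓ 00-10✓ 00-11✓ 000-0 0001-✓ 0011-✓ 01-00✓ 011-0✓ 0110- 1-100✓ 1-110✓ 1-111✓ 10-11✓ 101-0✓ 1011-✓ 11-00✓ 11-10✓ 110-0✓ 111-0✓ 1111-✓
Round 2: --110 -0-11 -011- -1-00 -11-0 00-1- 1-1-0 1-11- 11--0
PIs = {--110, -0-11, -011-, -1-00, -11-0, 0-000, 0-011, 00-1-, 000-0, 0110-, 1-1-0, 1-11-, 11--0}
Coverage chart:
  m0: 0-000,000-0
  m2: 00-1-,000-0
  m3: -0-11,0-011,00-1-
  m7: -0-11,-011-,00-1-
  m8: -1-00,0-000
  m11: 0-011 ←essential
  m12: -1-00,-11-0,0110-
  m13: 0110- ←essential
  m14: --110,-11-0
  m19: -0-11 ←essential
  m20: 1-1-0 ←essential
  m22: --110,-011-,1-1-0,1-11-
  m24: -1-00,11--0
  m26: 11--0 ←essential
  m28: -1-00,-11-0,1-1-0,11--0
  m30: --110,-11-0,1-1-0,1-11-,11--0
  m31: 1-11- ←essential
Essential: -0-11, 0-011, 0110-, 1-1-0, 1-11-, 11--0

YES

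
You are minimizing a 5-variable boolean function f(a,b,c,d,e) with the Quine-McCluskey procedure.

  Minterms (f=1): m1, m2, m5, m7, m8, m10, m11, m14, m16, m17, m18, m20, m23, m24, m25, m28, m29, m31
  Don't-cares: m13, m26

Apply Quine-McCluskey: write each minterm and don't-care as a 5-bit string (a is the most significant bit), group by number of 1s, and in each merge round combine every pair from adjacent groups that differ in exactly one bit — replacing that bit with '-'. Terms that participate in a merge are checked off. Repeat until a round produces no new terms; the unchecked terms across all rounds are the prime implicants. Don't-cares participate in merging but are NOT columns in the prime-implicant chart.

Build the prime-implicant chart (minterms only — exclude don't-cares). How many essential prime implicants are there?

[col 0] 00001*, 00010*, 00101*, 00111*, 01000*, 01010*, 01011*, 01101*, 01110*, 10000*, 10001*, 10010*, 10100*, 10111*, 11000*, 11001*, 11010*, 11100*, 11101*, 11111*
[col 1] -0001, -0010*, -0111, -1000*, -1010*, -1101, 0-010*, 0-101, 00-01, 001-1, 01-10, 010-0*, 0101-, 1-000*, 1-001*, 1-010*, 1-100*, 1-111, 10-00*, 100-0*, 1000-*, 11-00*, 11-01*, 110-0*, 1100-*, 111-1, 1110-*
[col 2] --010, -10-0, 1--00, 1-0-0, 1-00-, 11-0-
Prime implicants: --010, -0001, -0111, -10-0, -1101, 0-101, 00-01, 001-1, 01-10, 0101-, 1--00, 1-0-0, 1-00-, 1-111, 11-0-, 111-1
PI chart (minterm → PIs covering it):
  1 | -0001,00-01
  2 | --010  (sole → essential)
  5 | 0-101,00-01,001-1
  7 | -0111,001-1
  8 | -10-0  (sole → essential)
  10 | --010,-10-0,01-10,0101-
  11 | 0101-  (sole → essential)
  14 | 01-10  (sole → essential)
  16 | 1--00,1-0-0,1-00-
  17 | -0001,1-00-
  18 | --010,1-0-0
  20 | 1--00  (sole → essential)
  23 | -0111,1-111
  24 | -10-0,1--00,1-0-0,1-00-,11-0-
  25 | 1-00-,11-0-
  28 | 1--00,11-0-
  29 | -1101,11-0-,111-1
  31 | 1-111,111-1
Essential prime implicants: --010, -10-0, 01-10, 0101-, 1--00

5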